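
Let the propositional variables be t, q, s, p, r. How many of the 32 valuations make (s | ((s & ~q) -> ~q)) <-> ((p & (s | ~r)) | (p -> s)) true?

Initial set: {((s | ((s & ~q) -> ~q)) <-> ((p & (s | ~r)) | (p -> s)))}.
((s | ((s & ~q) -> ~q)) <-> ((p & (s | ~r)) | (p -> s))): β-rule — branch into (s | ((s & ~q) -> ~q)), ((p & (s | ~r)) | (p -> s))  //  ~(s | ((s & ~q) -> ~q)), ~((p & (s | ~r)) | (p -> s)).
  branch 1 (add (s | ((s & ~q) -> ~q)), ((p & (s | ~r)) | (p -> s))):
    (s | ((s & ~q) -> ~q)): β-rule — branch into s  //  ((s & ~q) -> ~q).
      branch 1.1 (add s):
        ((p & (s | ~r)) | (p -> s)): β-rule — branch into (p & (s | ~r))  //  (p -> s).
          branch 1.1.1 (add (p & (s | ~r))):
            (p & (s | ~r)): α-rule — add p, (s | ~r).
            (s | ~r): β-rule — branch into s  //  ~r.
              branch 1.1.1.1 (add s):
                ○ open, literals {p=true, s=true}.
              branch 1.1.1.2 (add ~r):
                ○ open, literals {p=true, r=false, s=true}.
          branch 1.1.2 (add (p -> s)):
            (p -> s): β-rule — branch into ~p  //  s.
              branch 1.1.2.1 (add ~p):
                ○ open, literals {p=false, s=true}.
              branch 1.1.2.2 (add s):
                ○ open, literals {s=true}.
      branch 1.2 (add ((s & ~q) -> ~q)):
        ((p & (s | ~r)) | (p -> s)): β-rule — branch into (p & (s | ~r))  //  (p -> s).
          branch 1.2.1 (add (p & (s | ~r))):
            (p & (s | ~r)): α-rule — add p, (s | ~r).
            ((s & ~q) -> ~q): β-rule — branch into ~(s & ~q)  //  ~q.
              branch 1.2.1.1 (add ~(s & ~q)):
                (s | ~r): β-rule — branch into s  //  ~r.
                  branch 1.2.1.1.1 (add s):
                    ~(s & ~q): β-rule — branch into ~s  //  ~~q.
                      branch 1.2.1.1.1.1 (add ~s):
                        × closes — contains both s and ~s.
                      branch 1.2.1.1.1.2 (add ~~q):
                        ○ open, literals {p=true, q=true, s=true}.
                  branch 1.2.1.1.2 (add ~r):
                    ~(s & ~q): β-rule — branch into ~s  //  ~~q.
                      branch 1.2.1.1.2.1 (add ~s):
                        ○ open, literals {p=true, r=false, s=false}.
                      branch 1.2.1.1.2.2 (add ~~q):
                        ○ open, literals {p=true, q=true, r=false}.
              branch 1.2.1.2 (add ~q):
                (s | ~r): β-rule — branch into s  //  ~r.
                  branch 1.2.1.2.1 (add s):
                    ○ open, literals {p=true, q=false, s=true}.
                  branch 1.2.1.2.2 (add ~r):
                    ○ open, literals {p=true, q=false, r=false}.
          branch 1.2.2 (add (p -> s)):
            ((s & ~q) -> ~q): β-rule — branch into ~(s & ~q)  //  ~q.
              branch 1.2.2.1 (add ~(s & ~q)):
                (p -> s): β-rule — branch into ~p  //  s.
                  branch 1.2.2.1.1 (add ~p):
                    ~(s & ~q): β-rule — branch into ~s  //  ~~q.
                      branch 1.2.2.1.1.1 (add ~s):
                        ○ open, literals {p=false, s=false}.
                      branch 1.2.2.1.1.2 (add ~~q):
                        ○ open, literals {p=false, q=true}.
                  branch 1.2.2.1.2 (add s):
                    ~(s & ~q): β-rule — branch into ~s  //  ~~q.
                      branch 1.2.2.1.2.1 (add ~s):
                        × closes — contains both s and ~s.
                      branch 1.2.2.1.2.2 (add ~~q):
                        ○ open, literals {q=true, s=true}.
              branch 1.2.2.2 (add ~q):
                (p -> s): β-rule — branch into ~p  //  s.
                  branch 1.2.2.2.1 (add ~p):
                    ○ open, literals {p=false, q=false}.
                  branch 1.2.2.2.2 (add s):
                    ○ open, literals {q=false, s=true}.
  branch 2 (add ~(s | ((s & ~q) -> ~q)), ~((p & (s | ~r)) | (p -> s))):
    ~(s | ((s & ~q) -> ~q)): α-rule — add ~s, ~((s & ~q) -> ~q).
    ~((p & (s | ~r)) | (p -> s)): α-rule — add ~(p & (s | ~r)), ~(p -> s).
    ~((s & ~q) -> ~q): α-rule — add (s & ~q), ~~q.
    ~(p -> s): α-rule — add p, ~s.
    (s & ~q): α-rule — add s, ~q.
    × closes — contains both s and ~s.
3 branches closed, 14 open.
Each open branch fixes some atoms; the unmentioned ones are free. Counting distinct full assignments: branch {p=true, s=true} (t, q, r) contributes 8 new; branch {p=true, r=false, s=true} (t, q) contributes 0 new; branch {p=false, s=true} (t, q, r) contributes 8 new; branch {s=true} (t, q, p, r) contributes 0 new; branch {p=true, q=true, s=true} (t, r) contributes 0 new; branch {p=true, r=false, s=false} (t, q) contributes 4 new; branch {p=true, q=true, r=false} (t, s) contributes 0 new; branch {p=true, q=false, s=true} (t, r) contributes 0 new; branch {p=true, q=false, r=false} (t, s) contributes 0 new; branch {p=false, s=false} (t, q, r) contributes 8 new; branch {p=false, q=true} (t, s, r) contributes 0 new; branch {q=true, s=true} (t, p, r) contributes 0 new; branch {p=false, q=false} (t, s, r) contributes 0 new; branch {q=false, s=true} (t, p, r) contributes 0 new. Total: 28.

28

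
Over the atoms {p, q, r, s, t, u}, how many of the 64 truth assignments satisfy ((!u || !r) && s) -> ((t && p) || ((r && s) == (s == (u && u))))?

Initial set: {T (((!u || !r) && s) -> ((t && p) || ((r && s) == (s == (u && u)))))}.
T (((!u || !r) && s) -> ((t && p) || ((r && s) == (s == (u && u))))): β-rule — branch into F ((!u || !r) && s)  //  T ((t && p) || ((r && s) == (s == (u && u)))).
  branch 1 (add F ((!u || !r) && s)):
    F ((!u || !r) && s): β-rule — branch into F (!u || !r)  //  F s.
      branch 1.1 (add F (!u || !r)):
        F (!u || !r): α-rule — add F !u, F !r.
        ○ open, literals {r=1, u=1}.
      branch 1.2 (add F s):
        ○ open, literals {s=0}.
  branch 2 (add T ((t && p) || ((r && s) == (s == (u && u))))):
    T ((t && p) || ((r && s) == (s == (u && u)))): β-rule — branch into T (t && p)  //  T ((r && s) == (s == (u && u))).
      branch 2.1 (add T (t && p)):
        T (t && p): α-rule — add T t, T p.
        ○ open, literals {p=1, t=1}.
      branch 2.2 (add T ((r && s) == (s == (u && u)))):
        T ((r && s) == (s == (u && u))): β-rule — branch into T (r && s), T (s == (u && u))  //  F (r && s), F (s == (u && u)).
          branch 2.2.1 (add T (r && s), T (s == (u && u))):
            T (r && s): α-rule — add T r, T s.
            T (s == (u && u)): β-rule — branch into T s, T (u && u)  //  F s, F (u && u).
              branch 2.2.1.1 (add T s, T (u && u)):
                T (u && u): α-rule — add T u, T u.
                ○ open, literals {r=1, s=1, u=1}.
              branch 2.2.1.2 (add F s, F (u && u)):
                × closes — contains both s and !s.
          branch 2.2.2 (add F (r && s), F (s == (u && u))):
            F (r && s): β-rule — branch into F r  //  F s.
              branch 2.2.2.1 (add F r):
                F (s == (u && u)): β-rule — branch into T s, F (u && u)  //  F s, T (u && u).
                  branch 2.2.2.1.1 (add T s, F (u && u)):
                    F (u && u): β-rule — branch into F u  //  F u.
                      branch 2.2.2.1.1.1 (add F u):
                        ○ open, literals {r=0, s=1, u=0}.
                      branch 2.2.2.1.1.2 (add F u):
                        ○ open, literals {r=0, s=1, u=0}.
                  branch 2.2.2.1.2 (add F s, T (u && u)):
                    T (u && u): α-rule — add T u, T u.
                    ○ open, literals {r=0, s=0, u=1}.
              branch 2.2.2.2 (add F s):
                F (s == (u && u)): β-rule — branch into T s, F (u && u)  //  F s, T (u && u).
                  branch 2.2.2.2.1 (add T s, F (u && u)):
                    × closes — contains both s and !s.
                  branch 2.2.2.2.2 (add F s, T (u && u)):
                    T (u && u): α-rule — add T u, T u.
                    ○ open, literals {s=0, u=1}.
2 branches closed, 8 open.
Each open branch fixes some atoms; the unmentioned ones are free. Counting distinct full assignments: branch {r=1, u=1} (p, q, s, t) contributes 16 new; branch {s=0} (p, q, r, t, u) contributes 24 new; branch {p=1, t=1} (q, r, s, u) contributes 6 new; branch {r=1, s=1, u=1} (p, q, t) contributes 0 new; branch {r=0, s=1, u=0} (p, q, t) contributes 6 new; branch {r=0, s=1, u=0} (p, q, t) contributes 0 new; branch {r=0, s=0, u=1} (p, q, t) contributes 0 new; branch {s=0, u=1} (p, q, r, t) contributes 0 new. Total: 52.

52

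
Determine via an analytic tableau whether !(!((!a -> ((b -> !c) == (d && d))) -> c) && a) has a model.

Satisfiable

Initial set: {!(!((!a -> ((b -> !c) == (d && d))) -> c) && a)}.
!(!((!a -> ((b -> !c) == (d && d))) -> c) && a): β-rule — branch into !!((!a -> ((b -> !c) == (d && d))) -> c)  //  !a.
  branch 1 (add !!((!a -> ((b -> !c) == (d && d))) -> c)):
    !!((!a -> ((b -> !c) == (d && d))) -> c): β-rule — branch into !(!a -> ((b -> !c) == (d && d)))  //  c.
      branch 1.1 (add !(!a -> ((b -> !c) == (d && d)))):
        !(!a -> ((b -> !c) == (d && d))): α-rule — add !a, !((b -> !c) == (d && d)).
        !((b -> !c) == (d && d)): β-rule — branch into (b -> !c), !(d && d)  //  !(b -> !c), (d && d).
          branch 1.1.1 (add (b -> !c), !(d && d)):
            (b -> !c): β-rule — branch into !b  //  !c.
              branch 1.1.1.1 (add !b):
                !(d && d): β-rule — branch into !d  //  !d.
                  branch 1.1.1.1.1 (add !d):
                    ○ open, literals {a=0, b=0, d=0}.
                  branch 1.1.1.1.2 (add !d):
                    ○ open, literals {a=0, b=0, d=0}.
              branch 1.1.1.2 (add !c):
                !(d && d): β-rule — branch into !d  //  !d.
                  branch 1.1.1.2.1 (add !d):
                    ○ open, literals {a=0, c=0, d=0}.
                  branch 1.1.1.2.2 (add !d):
                    ○ open, literals {a=0, c=0, d=0}.
          branch 1.1.2 (add !(b -> !c), (d && d)):
            !(b -> !c): α-rule — add b, !!c.
            (d && d): α-rule — add d, d.
            ○ open, literals {a=0, b=1, c=1, d=1}.
      branch 1.2 (add c):
        ○ open, literals {c=1}.
  branch 2 (add !a):
    ○ open, literals {a=0}.
0 branches closed, 7 open.
An open branch gives a satisfying assignment: a=0, b=0, d=0.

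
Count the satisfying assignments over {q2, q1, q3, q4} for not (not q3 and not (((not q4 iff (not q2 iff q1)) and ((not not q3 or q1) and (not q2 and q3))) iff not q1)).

12

Initial set: {not (not q3 and not (((not q4 iff (not q2 iff q1)) and ((not not q3 or q1) and (not q2 and q3))) iff not q1))}.
not (not q3 and not (((not q4 iff (not q2 iff q1)) and ((not not q3 or q1) and (not q2 and q3))) iff not q1)): β-rule — branch into not not q3  //  not not (((not q4 iff (not q2 iff q1)) and ((not not q3 or q1) and (not q2 and q3))) iff not q1).
  branch 1 (add not not q3):
    ○ open, literals {q3=1}.
  branch 2 (add not not (((not q4 iff (not q2 iff q1)) and ((not not q3 or q1) and (not q2 and q3))) iff not q1)):
    not not (((not q4 iff (not q2 iff q1)) and ((not not q3 or q1) and (not q2 and q3))) iff not q1): β-rule — branch into ((not q4 iff (not q2 iff q1)) and ((not not q3 or q1) and (not q2 and q3))), not q1  //  not ((not q4 iff (not q2 iff q1)) and ((not not q3 or q1) and (not q2 and q3))), not not q1.
      branch 2.1 (add ((not q4 iff (not q2 iff q1)) and ((not not q3 or q1) and (not q2 and q3))), not q1):
        ((not q4 iff (not q2 iff q1)) and ((not not q3 or q1) and (not q2 and q3))): α-rule — add (not q4 iff (not q2 iff q1)), ((not not q3 or q1) and (not q2 and q3)).
        ((not not q3 or q1) and (not q2 and q3)): α-rule — add (not not q3 or q1), (not q2 and q3).
        (not q2 and q3): α-rule — add not q2, q3.
        (not q4 iff (not q2 iff q1)): β-rule — branch into not q4, (not q2 iff q1)  //  not not q4, not (not q2 iff q1).
          branch 2.1.1 (add not q4, (not q2 iff q1)):
            (not not q3 or q1): β-rule — branch into not not q3  //  q1.
              branch 2.1.1.1 (add not not q3):
                not not q3: drop double negation, giving q3.
                (not q2 iff q1): β-rule — branch into not q2, q1  //  not not q2, not q1.
                  branch 2.1.1.1.1 (add not q2, q1):
                    × closes — contains both q1 and not q1.
                  branch 2.1.1.1.2 (add not not q2, not q1):
                    × closes — contains both q2 and not q2.
              branch 2.1.1.2 (add q1):
                × closes — contains both q1 and not q1.
          branch 2.1.2 (add not not q4, not (not q2 iff q1)):
            (not not q3 or q1): β-rule — branch into not not q3  //  q1.
              branch 2.1.2.1 (add not not q3):
                not not q3: drop double negation, giving q3.
                not (not q2 iff q1): β-rule — branch into not q2, not q1  //  not not q2, q1.
                  branch 2.1.2.1.1 (add not q2, not q1):
                    ○ open, literals {q1=0, q2=0, q3=1, q4=1}.
                  branch 2.1.2.1.2 (add not not q2, q1):
                    × closes — contains both q2 and not q2.
              branch 2.1.2.2 (add q1):
                × closes — contains both q1 and not q1.
      branch 2.2 (add not ((not q4 iff (not q2 iff q1)) and ((not not q3 or q1) and (not q2 and q3))), not not q1):
        not ((not q4 iff (not q2 iff q1)) and ((not not q3 or q1) and (not q2 and q3))): β-rule — branch into not (not q4 iff (not q2 iff q1))  //  not ((not not q3 or q1) and (not q2 and q3)).
          branch 2.2.1 (add not (not q4 iff (not q2 iff q1))):
            not (not q4 iff (not q2 iff q1)): β-rule — branch into not q4, not (not q2 iff q1)  //  not not q4, (not q2 iff q1).
              branch 2.2.1.1 (add not q4, not (not q2 iff q1)):
                not (not q2 iff q1): β-rule — branch into not q2, not q1  //  not not q2, q1.
                  branch 2.2.1.1.1 (add not q2, not q1):
                    × closes — contains both q1 and not q1.
                  branch 2.2.1.1.2 (add not not q2, q1):
                    ○ open, literals {q1=1, q2=1, q4=0}.
              branch 2.2.1.2 (add not not q4, (not q2 iff q1)):
                (not q2 iff q1): β-rule — branch into not q2, q1  //  not not q2, not q1.
                  branch 2.2.1.2.1 (add not q2, q1):
                    ○ open, literals {q1=1, q2=0, q4=1}.
                  branch 2.2.1.2.2 (add not not q2, not q1):
                    × closes — contains both q1 and not q1.
          branch 2.2.2 (add not ((not not q3 or q1) and (not q2 and q3))):
            not ((not not q3 or q1) and (not q2 and q3)): β-rule — branch into not (not not q3 or q1)  //  not (not q2 and q3).
              branch 2.2.2.1 (add not (not not q3 or q1)):
                not (not not q3 or q1): α-rule — add not not not q3, not q1.
                × closes — contains both q1 and not q1.
              branch 2.2.2.2 (add not (not q2 and q3)):
                not (not q2 and q3): β-rule — branch into not not q2  //  not q3.
                  branch 2.2.2.2.1 (add not not q2):
                    ○ open, literals {q1=1, q2=1}.
                  branch 2.2.2.2.2 (add not q3):
                    ○ open, literals {q1=1, q3=0}.
8 branches closed, 6 open.
Each open branch fixes some atoms; the unmentioned ones are free. Counting distinct full assignments: branch {q3=1} (q2, q1, q4) contributes 8 new; branch {q1=0, q2=0, q3=1, q4=1} (none free) contributes 0 new; branch {q1=1, q2=1, q4=0} (q3) contributes 1 new; branch {q1=1, q2=0, q4=1} (q3) contributes 1 new; branch {q1=1, q2=1} (q3, q4) contributes 1 new; branch {q1=1, q3=0} (q2, q4) contributes 1 new. Total: 12.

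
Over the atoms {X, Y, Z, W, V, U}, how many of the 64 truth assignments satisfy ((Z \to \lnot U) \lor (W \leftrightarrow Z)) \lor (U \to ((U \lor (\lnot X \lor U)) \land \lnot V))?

60

Initial set: {(((Z \to \lnot U) \lor (W \leftrightarrow Z)) \lor (U \to ((U \lor (\lnot X \lor U)) \land \lnot V)))}.
(((Z \to \lnot U) \lor (W \leftrightarrow Z)) \lor (U \to ((U \lor (\lnot X \lor U)) \land \lnot V))): β-rule — branch into ((Z \to \lnot U) \lor (W \leftrightarrow Z))  //  (U \to ((U \lor (\lnot X \lor U)) \land \lnot V)).
  branch 1 (add ((Z \to \lnot U) \lor (W \leftrightarrow Z))):
    ((Z \to \lnot U) \lor (W \leftrightarrow Z)): β-rule — branch into (Z \to \lnot U)  //  (W \leftrightarrow Z).
      branch 1.1 (add (Z \to \lnot U)):
        (Z \to \lnot U): β-rule — branch into \lnot Z  //  \lnot U.
          branch 1.1.1 (add \lnot Z):
            ○ open, literals {Z=false}.
          branch 1.1.2 (add \lnot U):
            ○ open, literals {U=false}.
      branch 1.2 (add (W \leftrightarrow Z)):
        (W \leftrightarrow Z): β-rule — branch into W, Z  //  \lnot W, \lnot Z.
          branch 1.2.1 (add W, Z):
            ○ open, literals {W=true, Z=true}.
          branch 1.2.2 (add \lnot W, \lnot Z):
            ○ open, literals {W=false, Z=false}.
  branch 2 (add (U \to ((U \lor (\lnot X \lor U)) \land \lnot V))):
    (U \to ((U \lor (\lnot X \lor U)) \land \lnot V)): β-rule — branch into \lnot U  //  ((U \lor (\lnot X \lor U)) \land \lnot V).
      branch 2.1 (add \lnot U):
        ○ open, literals {U=false}.
      branch 2.2 (add ((U \lor (\lnot X \lor U)) \land \lnot V)):
        ((U \lor (\lnot X \lor U)) \land \lnot V): α-rule — add (U \lor (\lnot X \lor U)), \lnot V.
        (U \lor (\lnot X \lor U)): β-rule — branch into U  //  (\lnot X \lor U).
          branch 2.2.1 (add U):
            ○ open, literals {U=true, V=false}.
          branch 2.2.2 (add (\lnot X \lor U)):
            (\lnot X \lor U): β-rule — branch into \lnot X  //  U.
              branch 2.2.2.1 (add \lnot X):
                ○ open, literals {V=false, X=false}.
              branch 2.2.2.2 (add U):
                ○ open, literals {U=true, V=false}.
0 branches closed, 8 open.
Each open branch fixes some atoms; the unmentioned ones are free. Counting distinct full assignments: branch {Z=false} (X, Y, W, V, U) contributes 32 new; branch {U=false} (X, Y, Z, W, V) contributes 16 new; branch {W=true, Z=true} (X, Y, V, U) contributes 8 new; branch {W=false, Z=false} (X, Y, V, U) contributes 0 new; branch {U=false} (X, Y, Z, W, V) contributes 0 new; branch {U=true, V=false} (X, Y, Z, W) contributes 4 new; branch {V=false, X=false} (Y, Z, W, U) contributes 0 new; branch {U=true, V=false} (X, Y, Z, W) contributes 0 new. Total: 60.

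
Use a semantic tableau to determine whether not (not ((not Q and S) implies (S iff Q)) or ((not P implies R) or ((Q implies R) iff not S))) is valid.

Assume the negation and expand:
Initial set: {not not (not ((not Q and S) implies (S iff Q)) or ((not P implies R) or ((Q implies R) iff not S)))}.
not not (not ((not Q and S) implies (S iff Q)) or ((not P implies R) or ((Q implies R) iff not S))): β-rule — branch into not ((not Q and S) implies (S iff Q))  //  ((not P implies R) or ((Q implies R) iff not S)).
  branch 1 (add not ((not Q and S) implies (S iff Q))):
    not ((not Q and S) implies (S iff Q)): α-rule — add (not Q and S), not (S iff Q).
    (not Q and S): α-rule — add not Q, S.
    not (S iff Q): β-rule — branch into S, not Q  //  not S, Q.
      branch 1.1 (add S, not Q):
        ○ open, literals {Q=F, S=T}.
      branch 1.2 (add not S, Q):
        × closes — contains both S and not S.
  branch 2 (add ((not P implies R) or ((Q implies R) iff not S))):
    ((not P implies R) or ((Q implies R) iff not S)): β-rule — branch into (not P implies R)  //  ((Q implies R) iff not S).
      branch 2.1 (add (not P implies R)):
        (not P implies R): β-rule — branch into not not P  //  R.
          branch 2.1.1 (add not not P):
            ○ open, literals {P=T}.
          branch 2.1.2 (add R):
            ○ open, literals {R=T}.
      branch 2.2 (add ((Q implies R) iff not S)):
        ((Q implies R) iff not S): β-rule — branch into (Q implies R), not S  //  not (Q implies R), not not S.
          branch 2.2.1 (add (Q implies R), not S):
            (Q implies R): β-rule — branch into not Q  //  R.
              branch 2.2.1.1 (add not Q):
                ○ open, literals {Q=F, S=F}.
              branch 2.2.1.2 (add R):
                ○ open, literals {R=T, S=F}.
          branch 2.2.2 (add not (Q implies R), not not S):
            not (Q implies R): α-rule — add Q, not R.
            ○ open, literals {Q=T, R=F, S=T}.
1 branch closed, 6 open.
An open branch gives a countermodel: Q=F, S=T (unmentioned atoms arbitrary); under it the original formula is false.

Not valid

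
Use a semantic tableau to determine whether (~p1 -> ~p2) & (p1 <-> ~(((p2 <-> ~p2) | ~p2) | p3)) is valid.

Assume the negation and expand:
Initial set: {F ((~p1 -> ~p2) & (p1 <-> ~(((p2 <-> ~p2) | ~p2) | p3)))}.
F ((~p1 -> ~p2) & (p1 <-> ~(((p2 <-> ~p2) | ~p2) | p3))): β-rule — branch into F (~p1 -> ~p2)  //  F (p1 <-> ~(((p2 <-> ~p2) | ~p2) | p3)).
  branch 1 (add F (~p1 -> ~p2)):
    F (~p1 -> ~p2): α-rule — add T ~p1, F ~p2.
    ○ open, literals {p1=0, p2=1}.
  branch 2 (add F (p1 <-> ~(((p2 <-> ~p2) | ~p2) | p3))):
    F (p1 <-> ~(((p2 <-> ~p2) | ~p2) | p3)): β-rule — branch into T p1, F ~(((p2 <-> ~p2) | ~p2) | p3)  //  F p1, T ~(((p2 <-> ~p2) | ~p2) | p3).
      branch 2.1 (add T p1, F ~(((p2 <-> ~p2) | ~p2) | p3)):
        F ~(((p2 <-> ~p2) | ~p2) | p3): β-rule — branch into T ((p2 <-> ~p2) | ~p2)  //  T p3.
          branch 2.1.1 (add T ((p2 <-> ~p2) | ~p2)):
            T ((p2 <-> ~p2) | ~p2): β-rule — branch into T (p2 <-> ~p2)  //  T ~p2.
              branch 2.1.1.1 (add T (p2 <-> ~p2)):
                T (p2 <-> ~p2): β-rule — branch into T p2, T ~p2  //  F p2, F ~p2.
                  branch 2.1.1.1.1 (add T p2, T ~p2):
                    × closes — contains both p2 and ~p2.
                  branch 2.1.1.1.2 (add F p2, F ~p2):
                    × closes — contains both p2 and ~p2.
              branch 2.1.1.2 (add T ~p2):
                ○ open, literals {p1=1, p2=0}.
          branch 2.1.2 (add T p3):
            ○ open, literals {p1=1, p3=1}.
      branch 2.2 (add F p1, T ~(((p2 <-> ~p2) | ~p2) | p3)):
        T ~(((p2 <-> ~p2) | ~p2) | p3): α-rule — add F ((p2 <-> ~p2) | ~p2), F p3.
        F ((p2 <-> ~p2) | ~p2): α-rule — add F (p2 <-> ~p2), F ~p2.
        F (p2 <-> ~p2): β-rule — branch into T p2, F ~p2  //  F p2, T ~p2.
          branch 2.2.1 (add T p2, F ~p2):
            ○ open, literals {p1=0, p2=1, p3=0}.
          branch 2.2.2 (add F p2, T ~p2):
            × closes — contains both p2 and ~p2.
3 branches closed, 4 open.
An open branch gives a countermodel: p1=0, p2=1 (unmentioned atoms arbitrary); under it the original formula is false.

Not valid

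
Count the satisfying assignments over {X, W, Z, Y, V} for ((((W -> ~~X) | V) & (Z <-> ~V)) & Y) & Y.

7

Initial set: {(((((W -> ~~X) | V) & (Z <-> ~V)) & Y) & Y)}.
(((((W -> ~~X) | V) & (Z <-> ~V)) & Y) & Y): α-rule — add ((((W -> ~~X) | V) & (Z <-> ~V)) & Y), Y.
((((W -> ~~X) | V) & (Z <-> ~V)) & Y): α-rule — add (((W -> ~~X) | V) & (Z <-> ~V)), Y.
(((W -> ~~X) | V) & (Z <-> ~V)): α-rule — add ((W -> ~~X) | V), (Z <-> ~V).
((W -> ~~X) | V): β-rule — branch into (W -> ~~X)  //  V.
  branch 1 (add (W -> ~~X)):
    (Z <-> ~V): β-rule — branch into Z, ~V  //  ~Z, ~~V.
      branch 1.1 (add Z, ~V):
        (W -> ~~X): β-rule — branch into ~W  //  ~~X.
          branch 1.1.1 (add ~W):
            ○ open, literals {V=false, W=false, Y=true, Z=true}.
          branch 1.1.2 (add ~~X):
            ~~X: drop double negation, giving X.
            ○ open, literals {V=false, X=true, Y=true, Z=true}.
      branch 1.2 (add ~Z, ~~V):
        (W -> ~~X): β-rule — branch into ~W  //  ~~X.
          branch 1.2.1 (add ~W):
            ○ open, literals {V=true, W=false, Y=true, Z=false}.
          branch 1.2.2 (add ~~X):
            ~~X: drop double negation, giving X.
            ○ open, literals {V=true, X=true, Y=true, Z=false}.
  branch 2 (add V):
    (Z <-> ~V): β-rule — branch into Z, ~V  //  ~Z, ~~V.
      branch 2.1 (add Z, ~V):
        × closes — contains both V and ~V.
      branch 2.2 (add ~Z, ~~V):
        ○ open, literals {V=true, Y=true, Z=false}.
1 branch closed, 5 open.
Each open branch fixes some atoms; the unmentioned ones are free. Counting distinct full assignments: branch {V=false, W=false, Y=true, Z=true} (X) contributes 2 new; branch {V=false, X=true, Y=true, Z=true} (W) contributes 1 new; branch {V=true, W=false, Y=true, Z=false} (X) contributes 2 new; branch {V=true, X=true, Y=true, Z=false} (W) contributes 1 new; branch {V=true, Y=true, Z=false} (X, W) contributes 1 new. Total: 7.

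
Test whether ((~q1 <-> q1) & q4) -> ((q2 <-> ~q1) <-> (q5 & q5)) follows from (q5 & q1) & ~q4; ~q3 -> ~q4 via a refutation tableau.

Initial set: {((q5 & q1) & ~q4); (~q3 -> ~q4); ~(((~q1 <-> q1) & q4) -> ((q2 <-> ~q1) <-> (q5 & q5)))}.
((q5 & q1) & ~q4): α-rule — add (q5 & q1), ~q4.
~(((~q1 <-> q1) & q4) -> ((q2 <-> ~q1) <-> (q5 & q5))): α-rule — add ((~q1 <-> q1) & q4), ~((q2 <-> ~q1) <-> (q5 & q5)).
(q5 & q1): α-rule — add q5, q1.
((~q1 <-> q1) & q4): α-rule — add (~q1 <-> q1), q4.
× closes — contains both q4 and ~q4.
All 1 branch closes.
Every branch closed, so the premises entail the conclusion.

Yes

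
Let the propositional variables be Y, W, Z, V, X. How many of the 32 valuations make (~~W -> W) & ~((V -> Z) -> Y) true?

Initial set: {((~~W -> W) & ~((V -> Z) -> Y))}.
((~~W -> W) & ~((V -> Z) -> Y)): α-rule — add (~~W -> W), ~((V -> Z) -> Y).
~((V -> Z) -> Y): α-rule — add (V -> Z), ~Y.
(~~W -> W): β-rule — branch into ~~~W  //  W.
  branch 1 (add ~~~W):
    ~~~W: drop double negation, giving ~W.
    (V -> Z): β-rule — branch into ~V  //  Z.
      branch 1.1 (add ~V):
        ○ open, literals {V=0, W=0, Y=0}.
      branch 1.2 (add Z):
        ○ open, literals {W=0, Y=0, Z=1}.
  branch 2 (add W):
    (V -> Z): β-rule — branch into ~V  //  Z.
      branch 2.1 (add ~V):
        ○ open, literals {V=0, W=1, Y=0}.
      branch 2.2 (add Z):
        ○ open, literals {W=1, Y=0, Z=1}.
0 branches closed, 4 open.
Each open branch fixes some atoms; the unmentioned ones are free. Counting distinct full assignments: branch {V=0, W=0, Y=0} (Z, X) contributes 4 new; branch {W=0, Y=0, Z=1} (V, X) contributes 2 new; branch {V=0, W=1, Y=0} (Z, X) contributes 4 new; branch {W=1, Y=0, Z=1} (V, X) contributes 2 new. Total: 12.

12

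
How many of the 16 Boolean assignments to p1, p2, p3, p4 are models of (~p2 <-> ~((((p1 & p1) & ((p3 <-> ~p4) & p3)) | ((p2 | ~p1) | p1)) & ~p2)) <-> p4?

8

Initial set: {((~p2 <-> ~((((p1 & p1) & ((p3 <-> ~p4) & p3)) | ((p2 | ~p1) | p1)) & ~p2)) <-> p4)}.
((~p2 <-> ~((((p1 & p1) & ((p3 <-> ~p4) & p3)) | ((p2 | ~p1) | p1)) & ~p2)) <-> p4): β-rule — branch into (~p2 <-> ~((((p1 & p1) & ((p3 <-> ~p4) & p3)) | ((p2 | ~p1) | p1)) & ~p2)), p4  //  ~(~p2 <-> ~((((p1 & p1) & ((p3 <-> ~p4) & p3)) | ((p2 | ~p1) | p1)) & ~p2)), ~p4.
  branch 1 (add (~p2 <-> ~((((p1 & p1) & ((p3 <-> ~p4) & p3)) | ((p2 | ~p1) | p1)) & ~p2)), p4):
    (~p2 <-> ~((((p1 & p1) & ((p3 <-> ~p4) & p3)) | ((p2 | ~p1) | p1)) & ~p2)): β-rule — branch into ~p2, ~((((p1 & p1) & ((p3 <-> ~p4) & p3)) | ((p2 | ~p1) | p1)) & ~p2)  //  ~~p2, ~~((((p1 & p1) & ((p3 <-> ~p4) & p3)) | ((p2 | ~p1) | p1)) & ~p2).
      branch 1.1 (add ~p2, ~((((p1 & p1) & ((p3 <-> ~p4) & p3)) | ((p2 | ~p1) | p1)) & ~p2)):
        ~((((p1 & p1) & ((p3 <-> ~p4) & p3)) | ((p2 | ~p1) | p1)) & ~p2): β-rule — branch into ~(((p1 & p1) & ((p3 <-> ~p4) & p3)) | ((p2 | ~p1) | p1))  //  ~~p2.
          branch 1.1.1 (add ~(((p1 & p1) & ((p3 <-> ~p4) & p3)) | ((p2 | ~p1) | p1))):
            ~(((p1 & p1) & ((p3 <-> ~p4) & p3)) | ((p2 | ~p1) | p1)): α-rule — add ~((p1 & p1) & ((p3 <-> ~p4) & p3)), ~((p2 | ~p1) | p1).
            ~((p2 | ~p1) | p1): α-rule — add ~(p2 | ~p1), ~p1.
            ~(p2 | ~p1): α-rule — add ~p2, ~~p1.
            × closes — contains both p1 and ~p1.
          branch 1.1.2 (add ~~p2):
            × closes — contains both p2 and ~p2.
      branch 1.2 (add ~~p2, ~~((((p1 & p1) & ((p3 <-> ~p4) & p3)) | ((p2 | ~p1) | p1)) & ~p2)):
        ~~((((p1 & p1) & ((p3 <-> ~p4) & p3)) | ((p2 | ~p1) | p1)) & ~p2): α-rule — add (((p1 & p1) & ((p3 <-> ~p4) & p3)) | ((p2 | ~p1) | p1)), ~p2.
        × closes — contains both p2 and ~p2.
  branch 2 (add ~(~p2 <-> ~((((p1 & p1) & ((p3 <-> ~p4) & p3)) | ((p2 | ~p1) | p1)) & ~p2)), ~p4):
    ~(~p2 <-> ~((((p1 & p1) & ((p3 <-> ~p4) & p3)) | ((p2 | ~p1) | p1)) & ~p2)): β-rule — branch into ~p2, ~~((((p1 & p1) & ((p3 <-> ~p4) & p3)) | ((p2 | ~p1) | p1)) & ~p2)  //  ~~p2, ~((((p1 & p1) & ((p3 <-> ~p4) & p3)) | ((p2 | ~p1) | p1)) & ~p2).
      branch 2.1 (add ~p2, ~~((((p1 & p1) & ((p3 <-> ~p4) & p3)) | ((p2 | ~p1) | p1)) & ~p2)):
        ~~((((p1 & p1) & ((p3 <-> ~p4) & p3)) | ((p2 | ~p1) | p1)) & ~p2): α-rule — add (((p1 & p1) & ((p3 <-> ~p4) & p3)) | ((p2 | ~p1) | p1)), ~p2.
        (((p1 & p1) & ((p3 <-> ~p4) & p3)) | ((p2 | ~p1) | p1)): β-rule — branch into ((p1 & p1) & ((p3 <-> ~p4) & p3))  //  ((p2 | ~p1) | p1).
          branch 2.1.1 (add ((p1 & p1) & ((p3 <-> ~p4) & p3))):
            ((p1 & p1) & ((p3 <-> ~p4) & p3)): α-rule — add (p1 & p1), ((p3 <-> ~p4) & p3).
            (p1 & p1): α-rule — add p1, p1.
            ((p3 <-> ~p4) & p3): α-rule — add (p3 <-> ~p4), p3.
            (p3 <-> ~p4): β-rule — branch into p3, ~p4  //  ~p3, ~~p4.
              branch 2.1.1.1 (add p3, ~p4):
                ○ open, literals {p1=true, p2=false, p3=true, p4=false}.
              branch 2.1.1.2 (add ~p3, ~~p4):
                × closes — contains both p3 and ~p3.
          branch 2.1.2 (add ((p2 | ~p1) | p1)):
            ((p2 | ~p1) | p1): β-rule — branch into (p2 | ~p1)  //  p1.
              branch 2.1.2.1 (add (p2 | ~p1)):
                (p2 | ~p1): β-rule — branch into p2  //  ~p1.
                  branch 2.1.2.1.1 (add p2):
                    × closes — contains both p2 and ~p2.
                  branch 2.1.2.1.2 (add ~p1):
                    ○ open, literals {p1=false, p2=false, p4=false}.
              branch 2.1.2.2 (add p1):
                ○ open, literals {p1=true, p2=false, p4=false}.
      branch 2.2 (add ~~p2, ~((((p1 & p1) & ((p3 <-> ~p4) & p3)) | ((p2 | ~p1) | p1)) & ~p2)):
        ~((((p1 & p1) & ((p3 <-> ~p4) & p3)) | ((p2 | ~p1) | p1)) & ~p2): β-rule — branch into ~(((p1 & p1) & ((p3 <-> ~p4) & p3)) | ((p2 | ~p1) | p1))  //  ~~p2.
          branch 2.2.1 (add ~(((p1 & p1) & ((p3 <-> ~p4) & p3)) | ((p2 | ~p1) | p1))):
            ~(((p1 & p1) & ((p3 <-> ~p4) & p3)) | ((p2 | ~p1) | p1)): α-rule — add ~((p1 & p1) & ((p3 <-> ~p4) & p3)), ~((p2 | ~p1) | p1).
            ~((p2 | ~p1) | p1): α-rule — add ~(p2 | ~p1), ~p1.
            ~(p2 | ~p1): α-rule — add ~p2, ~~p1.
            × closes — contains both p2 and ~p2.
          branch 2.2.2 (add ~~p2):
            ○ open, literals {p2=true, p4=false}.
6 branches closed, 4 open.
Each open branch fixes some atoms; the unmentioned ones are free. Counting distinct full assignments: branch {p1=true, p2=false, p3=true, p4=false} (none free) contributes 1 new; branch {p1=false, p2=false, p4=false} (p3) contributes 2 new; branch {p1=true, p2=false, p4=false} (p3) contributes 1 new; branch {p2=true, p4=false} (p1, p3) contributes 4 new. Total: 8.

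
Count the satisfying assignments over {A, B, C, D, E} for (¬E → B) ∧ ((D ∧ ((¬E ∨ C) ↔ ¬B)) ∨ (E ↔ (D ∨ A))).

14

Initial set: {((¬E → B) ∧ ((D ∧ ((¬E ∨ C) ↔ ¬B)) ∨ (E ↔ (D ∨ A))))}.
((¬E → B) ∧ ((D ∧ ((¬E ∨ C) ↔ ¬B)) ∨ (E ↔ (D ∨ A)))): α-rule — add (¬E → B), ((D ∧ ((¬E ∨ C) ↔ ¬B)) ∨ (E ↔ (D ∨ A))).
(¬E → B): β-rule — branch into ¬¬E  //  B.
  branch 1 (add ¬¬E):
    ((D ∧ ((¬E ∨ C) ↔ ¬B)) ∨ (E ↔ (D ∨ A))): β-rule — branch into (D ∧ ((¬E ∨ C) ↔ ¬B))  //  (E ↔ (D ∨ A)).
      branch 1.1 (add (D ∧ ((¬E ∨ C) ↔ ¬B))):
        (D ∧ ((¬E ∨ C) ↔ ¬B)): α-rule — add D, ((¬E ∨ C) ↔ ¬B).
        ((¬E ∨ C) ↔ ¬B): β-rule — branch into (¬E ∨ C), ¬B  //  ¬(¬E ∨ C), ¬¬B.
          branch 1.1.1 (add (¬E ∨ C), ¬B):
            (¬E ∨ C): β-rule — branch into ¬E  //  C.
              branch 1.1.1.1 (add ¬E):
                × closes — contains both E and ¬E.
              branch 1.1.1.2 (add C):
                ○ open, literals {B=0, C=1, D=1, E=1}.
          branch 1.1.2 (add ¬(¬E ∨ C), ¬¬B):
            ¬(¬E ∨ C): α-rule — add ¬¬E, ¬C.
            ○ open, literals {B=1, C=0, D=1, E=1}.
      branch 1.2 (add (E ↔ (D ∨ A))):
        (E ↔ (D ∨ A)): β-rule — branch into E, (D ∨ A)  //  ¬E, ¬(D ∨ A).
          branch 1.2.1 (add E, (D ∨ A)):
            (D ∨ A): β-rule — branch into D  //  A.
              branch 1.2.1.1 (add D):
                ○ open, literals {D=1, E=1}.
              branch 1.2.1.2 (add A):
                ○ open, literals {A=1, E=1}.
          branch 1.2.2 (add ¬E, ¬(D ∨ A)):
            × closes — contains both E and ¬E.
  branch 2 (add B):
    ((D ∧ ((¬E ∨ C) ↔ ¬B)) ∨ (E ↔ (D ∨ A))): β-rule — branch into (D ∧ ((¬E ∨ C) ↔ ¬B))  //  (E ↔ (D ∨ A)).
      branch 2.1 (add (D ∧ ((¬E ∨ C) ↔ ¬B))):
        (D ∧ ((¬E ∨ C) ↔ ¬B)): α-rule — add D, ((¬E ∨ C) ↔ ¬B).
        ((¬E ∨ C) ↔ ¬B): β-rule — branch into (¬E ∨ C), ¬B  //  ¬(¬E ∨ C), ¬¬B.
          branch 2.1.1 (add (¬E ∨ C), ¬B):
            × closes — contains both B and ¬B.
          branch 2.1.2 (add ¬(¬E ∨ C), ¬¬B):
            ¬(¬E ∨ C): α-rule — add ¬¬E, ¬C.
            ○ open, literals {B=1, C=0, D=1, E=1}.
      branch 2.2 (add (E ↔ (D ∨ A))):
        (E ↔ (D ∨ A)): β-rule — branch into E, (D ∨ A)  //  ¬E, ¬(D ∨ A).
          branch 2.2.1 (add E, (D ∨ A)):
            (D ∨ A): β-rule — branch into D  //  A.
              branch 2.2.1.1 (add D):
                ○ open, literals {B=1, D=1, E=1}.
              branch 2.2.1.2 (add A):
                ○ open, literals {A=1, B=1, E=1}.
          branch 2.2.2 (add ¬E, ¬(D ∨ A)):
            ¬(D ∨ A): α-rule — add ¬D, ¬A.
            ○ open, literals {A=0, B=1, D=0, E=0}.
3 branches closed, 8 open.
Each open branch fixes some atoms; the unmentioned ones are free. Counting distinct full assignments: branch {B=0, C=1, D=1, E=1} (A) contributes 2 new; branch {B=1, C=0, D=1, E=1} (A) contributes 2 new; branch {D=1, E=1} (A, B, C) contributes 4 new; branch {A=1, E=1} (B, C, D) contributes 4 new; branch {B=1, C=0, D=1, E=1} (A) contributes 0 new; branch {B=1, D=1, E=1} (A, C) contributes 0 new; branch {A=1, B=1, E=1} (C, D) contributes 0 new; branch {A=0, B=1, D=0, E=0} (C) contributes 2 new. Total: 14.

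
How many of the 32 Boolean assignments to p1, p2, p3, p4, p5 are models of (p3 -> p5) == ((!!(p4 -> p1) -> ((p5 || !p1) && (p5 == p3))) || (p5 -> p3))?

Initial set: {((p3 -> p5) == ((!!(p4 -> p1) -> ((p5 || !p1) && (p5 == p3))) || (p5 -> p3)))}.
((p3 -> p5) == ((!!(p4 -> p1) -> ((p5 || !p1) && (p5 == p3))) || (p5 -> p3))): β-rule — branch into (p3 -> p5), ((!!(p4 -> p1) -> ((p5 || !p1) && (p5 == p3))) || (p5 -> p3))  //  !(p3 -> p5), !((!!(p4 -> p1) -> ((p5 || !p1) && (p5 == p3))) || (p5 -> p3)).
  branch 1 (add (p3 -> p5), ((!!(p4 -> p1) -> ((p5 || !p1) && (p5 == p3))) || (p5 -> p3))):
    (p3 -> p5): β-rule — branch into !p3  //  p5.
      branch 1.1 (add !p3):
        ((!!(p4 -> p1) -> ((p5 || !p1) && (p5 == p3))) || (p5 -> p3)): β-rule — branch into (!!(p4 -> p1) -> ((p5 || !p1) && (p5 == p3)))  //  (p5 -> p3).
          branch 1.1.1 (add (!!(p4 -> p1) -> ((p5 || !p1) && (p5 == p3)))):
            (!!(p4 -> p1) -> ((p5 || !p1) && (p5 == p3))): β-rule — branch into !!!(p4 -> p1)  //  ((p5 || !p1) && (p5 == p3)).
              branch 1.1.1.1 (add !!!(p4 -> p1)):
                !!!(p4 -> p1): drop double negation, giving !(p4 -> p1).
                !(p4 -> p1): α-rule — add p4, !p1.
                ○ open, literals {p1=0, p3=0, p4=1}.
              branch 1.1.1.2 (add ((p5 || !p1) && (p5 == p3))):
                ((p5 || !p1) && (p5 == p3)): α-rule — add (p5 || !p1), (p5 == p3).
                (p5 || !p1): β-rule — branch into p5  //  !p1.
                  branch 1.1.1.2.1 (add p5):
                    (p5 == p3): β-rule — branch into p5, p3  //  !p5, !p3.
                      branch 1.1.1.2.1.1 (add p5, p3):
                        × closes — contains both p3 and !p3.
                      branch 1.1.1.2.1.2 (add !p5, !p3):
                        × closes — contains both p5 and !p5.
                  branch 1.1.1.2.2 (add !p1):
                    (p5 == p3): β-rule — branch into p5, p3  //  !p5, !p3.
                      branch 1.1.1.2.2.1 (add p5, p3):
                        × closes — contains both p3 and !p3.
                      branch 1.1.1.2.2.2 (add !p5, !p3):
                        ○ open, literals {p1=0, p3=0, p5=0}.
          branch 1.1.2 (add (p5 -> p3)):
            (p5 -> p3): β-rule — branch into !p5  //  p3.
              branch 1.1.2.1 (add !p5):
                ○ open, literals {p3=0, p5=0}.
              branch 1.1.2.2 (add p3):
                × closes — contains both p3 and !p3.
      branch 1.2 (add p5):
        ((!!(p4 -> p1) -> ((p5 || !p1) && (p5 == p3))) || (p5 -> p3)): β-rule — branch into (!!(p4 -> p1) -> ((p5 || !p1) && (p5 == p3)))  //  (p5 -> p3).
          branch 1.2.1 (add (!!(p4 -> p1) -> ((p5 || !p1) && (p5 == p3)))):
            (!!(p4 -> p1) -> ((p5 || !p1) && (p5 == p3))): β-rule — branch into !!!(p4 -> p1)  //  ((p5 || !p1) && (p5 == p3)).
              branch 1.2.1.1 (add !!!(p4 -> p1)):
                !!!(p4 -> p1): drop double negation, giving !(p4 -> p1).
                !(p4 -> p1): α-rule — add p4, !p1.
                ○ open, literals {p1=0, p4=1, p5=1}.
              branch 1.2.1.2 (add ((p5 || !p1) && (p5 == p3))):
                ((p5 || !p1) && (p5 == p3)): α-rule — add (p5 || !p1), (p5 == p3).
                (p5 || !p1): β-rule — branch into p5  //  !p1.
                  branch 1.2.1.2.1 (add p5):
                    (p5 == p3): β-rule — branch into p5, p3  //  !p5, !p3.
                      branch 1.2.1.2.1.1 (add p5, p3):
                        ○ open, literals {p3=1, p5=1}.
                      branch 1.2.1.2.1.2 (add !p5, !p3):
                        × closes — contains both p5 and !p5.
                  branch 1.2.1.2.2 (add !p1):
                    (p5 == p3): β-rule — branch into p5, p3  //  !p5, !p3.
                      branch 1.2.1.2.2.1 (add p5, p3):
                        ○ open, literals {p1=0, p3=1, p5=1}.
                      branch 1.2.1.2.2.2 (add !p5, !p3):
                        × closes — contains both p5 and !p5.
          branch 1.2.2 (add (p5 -> p3)):
            (p5 -> p3): β-rule — branch into !p5  //  p3.
              branch 1.2.2.1 (add !p5):
                × closes — contains both p5 and !p5.
              branch 1.2.2.2 (add p3):
                ○ open, literals {p3=1, p5=1}.
  branch 2 (add !(p3 -> p5), !((!!(p4 -> p1) -> ((p5 || !p1) && (p5 == p3))) || (p5 -> p3))):
    !(p3 -> p5): α-rule — add p3, !p5.
    !((!!(p4 -> p1) -> ((p5 || !p1) && (p5 == p3))) || (p5 -> p3)): α-rule — add !(!!(p4 -> p1) -> ((p5 || !p1) && (p5 == p3))), !(p5 -> p3).
    !(!!(p4 -> p1) -> ((p5 || !p1) && (p5 == p3))): α-rule — add !!(p4 -> p1), !((p5 || !p1) && (p5 == p3)).
    !(p5 -> p3): α-rule — add p5, !p3.
    × closes — contains both p5 and !p5.
8 branches closed, 7 open.
Each open branch fixes some atoms; the unmentioned ones are free. Counting distinct full assignments: branch {p1=0, p3=0, p4=1} (p2, p5) contributes 4 new; branch {p1=0, p3=0, p5=0} (p2, p4) contributes 2 new; branch {p3=0, p5=0} (p1, p2, p4) contributes 4 new; branch {p1=0, p4=1, p5=1} (p2, p3) contributes 2 new; branch {p3=1, p5=1} (p1, p2, p4) contributes 6 new; branch {p1=0, p3=1, p5=1} (p2, p4) contributes 0 new; branch {p3=1, p5=1} (p1, p2, p4) contributes 0 new. Total: 18.

18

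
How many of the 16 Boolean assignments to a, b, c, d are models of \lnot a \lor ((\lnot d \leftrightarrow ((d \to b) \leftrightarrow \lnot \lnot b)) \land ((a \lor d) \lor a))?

10

Initial set: {(\lnot a \lor ((\lnot d \leftrightarrow ((d \to b) \leftrightarrow \lnot \lnot b)) \land ((a \lor d) \lor a)))}.
(\lnot a \lor ((\lnot d \leftrightarrow ((d \to b) \leftrightarrow \lnot \lnot b)) \land ((a \lor d) \lor a))): β-rule — branch into \lnot a  //  ((\lnot d \leftrightarrow ((d \to b) \leftrightarrow \lnot \lnot b)) \land ((a \lor d) \lor a)).
  branch 1 (add \lnot a):
    ○ open, literals {a=false}.
  branch 2 (add ((\lnot d \leftrightarrow ((d \to b) \leftrightarrow \lnot \lnot b)) \land ((a \lor d) \lor a))):
    ((\lnot d \leftrightarrow ((d \to b) \leftrightarrow \lnot \lnot b)) \land ((a \lor d) \lor a)): α-rule — add (\lnot d \leftrightarrow ((d \to b) \leftrightarrow \lnot \lnot b)), ((a \lor d) \lor a).
    (\lnot d \leftrightarrow ((d \to b) \leftrightarrow \lnot \lnot b)): β-rule — branch into \lnot d, ((d \to b) \leftrightarrow \lnot \lnot b)  //  \lnot \lnot d, \lnot ((d \to b) \leftrightarrow \lnot \lnot b).
      branch 2.1 (add \lnot d, ((d \to b) \leftrightarrow \lnot \lnot b)):
        ((a \lor d) \lor a): β-rule — branch into (a \lor d)  //  a.
          branch 2.1.1 (add (a \lor d)):
            ((d \to b) \leftrightarrow \lnot \lnot b): β-rule — branch into (d \to b), \lnot \lnot b  //  \lnot (d \to b), \lnot \lnot \lnot b.
              branch 2.1.1.1 (add (d \to b), \lnot \lnot b):
                \lnot \lnot b: drop double negation, giving b.
                (a \lor d): β-rule — branch into a  //  d.
                  branch 2.1.1.1.1 (add a):
                    (d \to b): β-rule — branch into \lnot d  //  b.
                      branch 2.1.1.1.1.1 (add \lnot d):
                        ○ open, literals {a=true, b=true, d=false}.
                      branch 2.1.1.1.1.2 (add b):
                        ○ open, literals {a=true, b=true, d=false}.
                  branch 2.1.1.1.2 (add d):
                    × closes — contains both d and \lnot d.
              branch 2.1.1.2 (add \lnot (d \to b), \lnot \lnot \lnot b):
                \lnot (d \to b): α-rule — add d, \lnot b.
                × closes — contains both d and \lnot d.
          branch 2.1.2 (add a):
            ((d \to b) \leftrightarrow \lnot \lnot b): β-rule — branch into (d \to b), \lnot \lnot b  //  \lnot (d \to b), \lnot \lnot \lnot b.
              branch 2.1.2.1 (add (d \to b), \lnot \lnot b):
                \lnot \lnot b: drop double negation, giving b.
                (d \to b): β-rule — branch into \lnot d  //  b.
                  branch 2.1.2.1.1 (add \lnot d):
                    ○ open, literals {a=true, b=true, d=false}.
                  branch 2.1.2.1.2 (add b):
                    ○ open, literals {a=true, b=true, d=false}.
              branch 2.1.2.2 (add \lnot (d \to b), \lnot \lnot \lnot b):
                \lnot (d \to b): α-rule — add d, \lnot b.
                × closes — contains both d and \lnot d.
      branch 2.2 (add \lnot \lnot d, \lnot ((d \to b) \leftrightarrow \lnot \lnot b)):
        ((a \lor d) \lor a): β-rule — branch into (a \lor d)  //  a.
          branch 2.2.1 (add (a \lor d)):
            \lnot ((d \to b) \leftrightarrow \lnot \lnot b): β-rule — branch into (d \to b), \lnot \lnot \lnot b  //  \lnot (d \to b), \lnot \lnot b.
              branch 2.2.1.1 (add (d \to b), \lnot \lnot \lnot b):
                \lnot \lnot \lnot b: drop double negation, giving \lnot b.
                (a \lor d): β-rule — branch into a  //  d.
                  branch 2.2.1.1.1 (add a):
                    (d \to b): β-rule — branch into \lnot d  //  b.
                      branch 2.2.1.1.1.1 (add \lnot d):
                        × closes — contains both d and \lnot d.
                      branch 2.2.1.1.1.2 (add b):
                        × closes — contains both b and \lnot b.
                  branch 2.2.1.1.2 (add d):
                    (d \to b): β-rule — branch into \lnot d  //  b.
                      branch 2.2.1.1.2.1 (add \lnot d):
                        × closes — contains both d and \lnot d.
                      branch 2.2.1.1.2.2 (add b):
                        × closes — contains both b and \lnot b.
              branch 2.2.1.2 (add \lnot (d \to b), \lnot \lnot b):
                \lnot (d \to b): α-rule — add d, \lnot b.
                \lnot \lnot b: drop double negation, giving b.
                × closes — contains both b and \lnot b.
          branch 2.2.2 (add a):
            \lnot ((d \to b) \leftrightarrow \lnot \lnot b): β-rule — branch into (d \to b), \lnot \lnot \lnot b  //  \lnot (d \to b), \lnot \lnot b.
              branch 2.2.2.1 (add (d \to b), \lnot \lnot \lnot b):
                \lnot \lnot \lnot b: drop double negation, giving \lnot b.
                (d \to b): β-rule — branch into \lnot d  //  b.
                  branch 2.2.2.1.1 (add \lnot d):
                    × closes — contains both d and \lnot d.
                  branch 2.2.2.1.2 (add b):
                    × closes — contains both b and \lnot b.
              branch 2.2.2.2 (add \lnot (d \to b), \lnot \lnot b):
                \lnot (d \to b): α-rule — add d, \lnot b.
                \lnot \lnot b: drop double negation, giving b.
                × closes — contains both b and \lnot b.
11 branches closed, 5 open.
Each open branch fixes some atoms; the unmentioned ones are free. Counting distinct full assignments: branch {a=false} (b, c, d) contributes 8 new; branch {a=true, b=true, d=false} (c) contributes 2 new; branch {a=true, b=true, d=false} (c) contributes 0 new; branch {a=true, b=true, d=false} (c) contributes 0 new; branch {a=true, b=true, d=false} (c) contributes 0 new. Total: 10.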